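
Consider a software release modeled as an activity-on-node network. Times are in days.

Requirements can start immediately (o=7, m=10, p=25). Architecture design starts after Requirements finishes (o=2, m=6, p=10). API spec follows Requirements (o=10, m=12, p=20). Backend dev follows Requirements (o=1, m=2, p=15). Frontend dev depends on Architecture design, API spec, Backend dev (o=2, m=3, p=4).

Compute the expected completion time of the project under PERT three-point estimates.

28 days

te_Requirements = (7 + 4·10 + 25)/6 = 72/6 = 12
te_Architecture design = (2 + 4·6 + 10)/6 = 36/6 = 6
te_API spec = (10 + 4·12 + 20)/6 = 78/6 = 13
te_Backend dev = (1 + 4·2 + 15)/6 = 24/6 = 4
te_Frontend dev = (2 + 4·3 + 4)/6 = 18/6 = 3

Forward pass:
ES_Requirements = 0; EF_Requirements = 12
ES_Architecture design = 12; EF_Architecture design = 12+6 = 18
ES_API spec = 12; EF_API spec = 12+13 = 25
ES_Backend dev = 12; EF_Backend dev = 12+4 = 16
ES_Frontend dev = max(EF_Architecture design=18, EF_API spec=25, EF_Backend dev=16) = 25; EF_Frontend dev = 25+3 = 28
Expected project duration μ = 28 days. Critical path: Requirements → API spec → Frontend dev.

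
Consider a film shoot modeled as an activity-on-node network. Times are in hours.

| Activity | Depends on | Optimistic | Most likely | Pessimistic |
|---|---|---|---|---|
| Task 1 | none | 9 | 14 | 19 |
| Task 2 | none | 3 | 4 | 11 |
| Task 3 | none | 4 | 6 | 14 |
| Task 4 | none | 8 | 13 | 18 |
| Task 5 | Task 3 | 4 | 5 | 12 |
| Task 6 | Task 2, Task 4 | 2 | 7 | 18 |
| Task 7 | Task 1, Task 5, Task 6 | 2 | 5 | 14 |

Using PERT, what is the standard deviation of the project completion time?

te_Task 1 = (9 + 4·14 + 19)/6 = 84/6 = 14; σ²_Task 1 = ((19−9)/6)² = 2.778
te_Task 2 = (3 + 4·4 + 11)/6 = 30/6 = 5; σ²_Task 2 = ((11−3)/6)² = 1.778
te_Task 3 = (4 + 4·6 + 14)/6 = 42/6 = 7; σ²_Task 3 = ((14−4)/6)² = 2.778
te_Task 4 = (8 + 4·13 + 18)/6 = 78/6 = 13; σ²_Task 4 = ((18−8)/6)² = 2.778
te_Task 5 = (4 + 4·5 + 12)/6 = 36/6 = 6; σ²_Task 5 = ((12−4)/6)² = 1.778
te_Task 6 = (2 + 4·7 + 18)/6 = 48/6 = 8; σ²_Task 6 = ((18−2)/6)² = 7.111
te_Task 7 = (2 + 4·5 + 14)/6 = 36/6 = 6; σ²_Task 7 = ((14−2)/6)² = 4.000

Forward pass:
ES_Task 1 = 0; EF_Task 1 = 14
ES_Task 2 = 0; EF_Task 2 = 5
ES_Task 3 = 0; EF_Task 3 = 7
ES_Task 4 = 0; EF_Task 4 = 13
ES_Task 5 = 7; EF_Task 5 = 7+6 = 13
ES_Task 6 = max(EF_Task 2=5, EF_Task 4=13) = 13; EF_Task 6 = 13+8 = 21
ES_Task 7 = max(EF_Task 1=14, EF_Task 5=13, EF_Task 6=21) = 21; EF_Task 7 = 21+6 = 27
Expected project duration μ = 27 hours. Critical path: Task 4 → Task 6 → Task 7.

Variance along critical path = 2.778 + 7.111 + 4.000 = 13.889
σ = √13.889 = 3.727 hours

3.73 hours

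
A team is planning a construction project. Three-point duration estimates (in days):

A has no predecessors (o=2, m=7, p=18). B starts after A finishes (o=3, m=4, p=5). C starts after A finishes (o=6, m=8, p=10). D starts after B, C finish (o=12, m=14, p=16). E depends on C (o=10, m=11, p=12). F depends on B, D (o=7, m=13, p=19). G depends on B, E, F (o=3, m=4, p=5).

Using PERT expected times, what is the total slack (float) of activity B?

4 days

te_A = (2 + 4·7 + 18)/6 = 48/6 = 8
te_B = (3 + 4·4 + 5)/6 = 24/6 = 4
te_C = (6 + 4·8 + 10)/6 = 48/6 = 8
te_D = (12 + 4·14 + 16)/6 = 84/6 = 14
te_E = (10 + 4·11 + 12)/6 = 66/6 = 11
te_F = (7 + 4·13 + 19)/6 = 78/6 = 13
te_G = (3 + 4·4 + 5)/6 = 24/6 = 4

Forward pass:
ES_A = 0; EF_A = 8
ES_B = 8; EF_B = 8+4 = 12
ES_C = 8; EF_C = 8+8 = 16
ES_D = max(EF_B=12, EF_C=16) = 16; EF_D = 16+14 = 30
ES_E = 16; EF_E = 16+11 = 27
ES_F = max(EF_B=12, EF_D=30) = 30; EF_F = 30+13 = 43
ES_G = max(EF_B=12, EF_E=27, EF_F=43) = 43; EF_G = 43+4 = 47
Expected project duration μ = 47 days. Critical path: A → C → D → F → G.

Backward pass:
LF_G = 47; LS_G = 47−4 = 43
LF_F = LS_G = 43; LS_F = 43−13 = 30
LF_E = LS_G = 43; LS_E = 43−11 = 32
LF_D = LS_F = 30; LS_D = 30−14 = 16
LF_C = min(LS_D=16, LS_E=32) = 16; LS_C = 16−8 = 8
LF_B = min(LS_D=16, LS_F=30, LS_G=43) = 16; LS_B = 16−4 = 12
LF_A = min(LS_B=12, LS_C=8) = 8; LS_A = 8−8 = 0
Slack_B = LS_B − ES_B = 12 − 8 = 4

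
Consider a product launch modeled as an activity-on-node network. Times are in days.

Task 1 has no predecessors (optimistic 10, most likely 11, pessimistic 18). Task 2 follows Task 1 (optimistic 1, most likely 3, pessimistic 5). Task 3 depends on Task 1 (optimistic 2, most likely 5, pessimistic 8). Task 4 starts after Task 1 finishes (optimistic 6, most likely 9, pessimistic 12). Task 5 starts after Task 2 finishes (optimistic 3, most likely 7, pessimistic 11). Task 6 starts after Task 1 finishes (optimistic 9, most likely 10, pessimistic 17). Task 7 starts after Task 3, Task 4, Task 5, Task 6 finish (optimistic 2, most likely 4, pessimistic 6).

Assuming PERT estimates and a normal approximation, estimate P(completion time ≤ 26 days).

te_Task 1 = (10 + 4·11 + 18)/6 = 72/6 = 12; σ²_Task 1 = ((18−10)/6)² = 1.778
te_Task 2 = (1 + 4·3 + 5)/6 = 18/6 = 3; σ²_Task 2 = ((5−1)/6)² = 0.444
te_Task 3 = (2 + 4·5 + 8)/6 = 30/6 = 5; σ²_Task 3 = ((8−2)/6)² = 1.000
te_Task 4 = (6 + 4·9 + 12)/6 = 54/6 = 9; σ²_Task 4 = ((12−6)/6)² = 1.000
te_Task 5 = (3 + 4·7 + 11)/6 = 42/6 = 7; σ²_Task 5 = ((11−3)/6)² = 1.778
te_Task 6 = (9 + 4·10 + 17)/6 = 66/6 = 11; σ²_Task 6 = ((17−9)/6)² = 1.778
te_Task 7 = (2 + 4·4 + 6)/6 = 24/6 = 4; σ²_Task 7 = ((6−2)/6)² = 0.444

Forward pass:
ES_Task 1 = 0; EF_Task 1 = 12
ES_Task 2 = 12; EF_Task 2 = 12+3 = 15
ES_Task 3 = 12; EF_Task 3 = 12+5 = 17
ES_Task 4 = 12; EF_Task 4 = 12+9 = 21
ES_Task 5 = 15; EF_Task 5 = 15+7 = 22
ES_Task 6 = 12; EF_Task 6 = 12+11 = 23
ES_Task 7 = max(EF_Task 3=17, EF_Task 4=21, EF_Task 5=22, EF_Task 6=23) = 23; EF_Task 7 = 23+4 = 27
Expected project duration μ = 27 days. Critical path: Task 1 → Task 6 → Task 7.

Variance along critical path = 1.778 + 1.778 + 0.444 = 4.000; σ = √4.000 = 2.000 days.
Z = (26 − 27) / 2.000 = -0.500
P(T ≤ 26) = Φ(-0.500) ≈ 0.309

0.309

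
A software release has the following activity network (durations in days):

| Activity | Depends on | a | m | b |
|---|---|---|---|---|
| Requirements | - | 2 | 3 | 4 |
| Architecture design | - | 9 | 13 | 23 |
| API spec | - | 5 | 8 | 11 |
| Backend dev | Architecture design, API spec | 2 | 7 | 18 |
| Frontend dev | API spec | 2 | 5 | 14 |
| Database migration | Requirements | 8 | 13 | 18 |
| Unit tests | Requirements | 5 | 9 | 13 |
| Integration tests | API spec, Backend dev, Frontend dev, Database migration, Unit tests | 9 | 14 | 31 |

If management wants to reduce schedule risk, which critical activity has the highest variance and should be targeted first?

Integration tests

te_Requirements = (2 + 4·3 + 4)/6 = 18/6 = 3; σ²_Requirements = ((4−2)/6)² = 0.111
te_Architecture design = (9 + 4·13 + 23)/6 = 84/6 = 14; σ²_Architecture design = ((23−9)/6)² = 5.444
te_API spec = (5 + 4·8 + 11)/6 = 48/6 = 8; σ²_API spec = ((11−5)/6)² = 1.000
te_Backend dev = (2 + 4·7 + 18)/6 = 48/6 = 8; σ²_Backend dev = ((18−2)/6)² = 7.111
te_Frontend dev = (2 + 4·5 + 14)/6 = 36/6 = 6; σ²_Frontend dev = ((14−2)/6)² = 4.000
te_Database migration = (8 + 4·13 + 18)/6 = 78/6 = 13; σ²_Database migration = ((18−8)/6)² = 2.778
te_Unit tests = (5 + 4·9 + 13)/6 = 54/6 = 9; σ²_Unit tests = ((13−5)/6)² = 1.778
te_Integration tests = (9 + 4·14 + 31)/6 = 96/6 = 16; σ²_Integration tests = ((31−9)/6)² = 13.444

Forward pass:
ES_Requirements = 0; EF_Requirements = 3
ES_Architecture design = 0; EF_Architecture design = 14
ES_API spec = 0; EF_API spec = 8
ES_Backend dev = max(EF_Architecture design=14, EF_API spec=8) = 14; EF_Backend dev = 14+8 = 22
ES_Frontend dev = 8; EF_Frontend dev = 8+6 = 14
ES_Database migration = 3; EF_Database migration = 3+13 = 16
ES_Unit tests = 3; EF_Unit tests = 3+9 = 12
ES_Integration tests = max(EF_API spec=8, EF_Backend dev=22, EF_Frontend dev=14, EF_Database migration=16, EF_Unit tests=12) = 22; EF_Integration tests = 22+16 = 38
Expected project duration μ = 38 days. Critical path: Architecture design → Backend dev → Integration tests.

Variances on critical path: σ²_Architecture design=5.444, σ²_Backend dev=7.111, σ²_Integration tests=13.444.
Largest is σ²_Integration tests = 13.444.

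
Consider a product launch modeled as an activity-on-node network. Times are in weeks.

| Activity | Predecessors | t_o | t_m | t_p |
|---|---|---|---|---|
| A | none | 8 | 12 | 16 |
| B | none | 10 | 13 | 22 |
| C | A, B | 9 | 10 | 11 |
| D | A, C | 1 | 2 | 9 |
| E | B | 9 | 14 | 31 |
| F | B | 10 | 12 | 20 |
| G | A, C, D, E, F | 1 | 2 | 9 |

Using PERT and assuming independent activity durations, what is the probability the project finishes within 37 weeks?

0.819

te_A = (8 + 4·12 + 16)/6 = 72/6 = 12; σ²_A = ((16−8)/6)² = 1.778
te_B = (10 + 4·13 + 22)/6 = 84/6 = 14; σ²_B = ((22−10)/6)² = 4.000
te_C = (9 + 4·10 + 11)/6 = 60/6 = 10; σ²_C = ((11−9)/6)² = 0.111
te_D = (1 + 4·2 + 9)/6 = 18/6 = 3; σ²_D = ((9−1)/6)² = 1.778
te_E = (9 + 4·14 + 31)/6 = 96/6 = 16; σ²_E = ((31−9)/6)² = 13.444
te_F = (10 + 4·12 + 20)/6 = 78/6 = 13; σ²_F = ((20−10)/6)² = 2.778
te_G = (1 + 4·2 + 9)/6 = 18/6 = 3; σ²_G = ((9−1)/6)² = 1.778

Forward pass:
ES_A = 0; EF_A = 12
ES_B = 0; EF_B = 14
ES_C = max(EF_A=12, EF_B=14) = 14; EF_C = 14+10 = 24
ES_D = max(EF_A=12, EF_C=24) = 24; EF_D = 24+3 = 27
ES_E = 14; EF_E = 14+16 = 30
ES_F = 14; EF_F = 14+13 = 27
ES_G = max(EF_A=12, EF_C=24, EF_D=27, EF_E=30, EF_F=27) = 30; EF_G = 30+3 = 33
Expected project duration μ = 33 weeks. Critical path: B → E → G.

Variance along critical path = 4.000 + 13.444 + 1.778 = 19.222; σ = √19.222 = 4.384 weeks.
Z = (37 − 33) / 4.384 = 0.912
P(T ≤ 37) = Φ(0.912) ≈ 0.819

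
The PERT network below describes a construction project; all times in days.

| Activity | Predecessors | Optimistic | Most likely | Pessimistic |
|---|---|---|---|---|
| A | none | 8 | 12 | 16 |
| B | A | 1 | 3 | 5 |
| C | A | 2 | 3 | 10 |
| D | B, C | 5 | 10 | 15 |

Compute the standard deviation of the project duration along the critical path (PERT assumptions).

2.52 days

te_A = (8 + 4·12 + 16)/6 = 72/6 = 12; σ²_A = ((16−8)/6)² = 1.778
te_B = (1 + 4·3 + 5)/6 = 18/6 = 3; σ²_B = ((5−1)/6)² = 0.444
te_C = (2 + 4·3 + 10)/6 = 24/6 = 4; σ²_C = ((10−2)/6)² = 1.778
te_D = (5 + 4·10 + 15)/6 = 60/6 = 10; σ²_D = ((15−5)/6)² = 2.778

Forward pass:
ES_A = 0; EF_A = 12
ES_B = 12; EF_B = 12+3 = 15
ES_C = 12; EF_C = 12+4 = 16
ES_D = max(EF_B=15, EF_C=16) = 16; EF_D = 16+10 = 26
Expected project duration μ = 26 days. Critical path: A → C → D.

Variance along critical path = 1.778 + 1.778 + 2.778 = 6.333
σ = √6.333 = 2.517 days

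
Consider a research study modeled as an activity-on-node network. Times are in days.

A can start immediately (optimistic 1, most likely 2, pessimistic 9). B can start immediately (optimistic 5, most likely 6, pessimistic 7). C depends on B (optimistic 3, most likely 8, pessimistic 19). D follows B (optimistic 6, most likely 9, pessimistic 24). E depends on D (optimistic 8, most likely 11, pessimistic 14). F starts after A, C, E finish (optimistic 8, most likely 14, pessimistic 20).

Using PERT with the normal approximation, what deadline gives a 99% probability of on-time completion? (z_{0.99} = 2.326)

te_A = (1 + 4·2 + 9)/6 = 18/6 = 3; σ²_A = ((9−1)/6)² = 1.778
te_B = (5 + 4·6 + 7)/6 = 36/6 = 6; σ²_B = ((7−5)/6)² = 0.111
te_C = (3 + 4·8 + 19)/6 = 54/6 = 9; σ²_C = ((19−3)/6)² = 7.111
te_D = (6 + 4·9 + 24)/6 = 66/6 = 11; σ²_D = ((24−6)/6)² = 9.000
te_E = (8 + 4·11 + 14)/6 = 66/6 = 11; σ²_E = ((14−8)/6)² = 1.000
te_F = (8 + 4·14 + 20)/6 = 84/6 = 14; σ²_F = ((20−8)/6)² = 4.000

Forward pass:
ES_A = 0; EF_A = 3
ES_B = 0; EF_B = 6
ES_C = 6; EF_C = 6+9 = 15
ES_D = 6; EF_D = 6+11 = 17
ES_E = 17; EF_E = 17+11 = 28
ES_F = max(EF_A=3, EF_C=15, EF_E=28) = 28; EF_F = 28+14 = 42
Expected project duration μ = 42 days. Critical path: B → D → E → F.

Variance along critical path = 0.111 + 9.000 + 1.000 + 4.000 = 14.111; σ = 3.756 days.
D = μ + z·σ = 42 + 2.326·3.756 = 50.7 days

50.7 days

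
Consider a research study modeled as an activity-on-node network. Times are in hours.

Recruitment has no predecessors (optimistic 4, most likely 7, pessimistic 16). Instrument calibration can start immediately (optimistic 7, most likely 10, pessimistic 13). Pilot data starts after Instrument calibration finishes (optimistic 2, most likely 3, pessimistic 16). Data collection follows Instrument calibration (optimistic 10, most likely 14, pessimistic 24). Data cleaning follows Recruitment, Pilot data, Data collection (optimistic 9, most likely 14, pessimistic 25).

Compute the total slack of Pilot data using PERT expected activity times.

10 hours

te_Recruitment = (4 + 4·7 + 16)/6 = 48/6 = 8
te_Instrument calibration = (7 + 4·10 + 13)/6 = 60/6 = 10
te_Pilot data = (2 + 4·3 + 16)/6 = 30/6 = 5
te_Data collection = (10 + 4·14 + 24)/6 = 90/6 = 15
te_Data cleaning = (9 + 4·14 + 25)/6 = 90/6 = 15

Forward pass:
ES_Recruitment = 0; EF_Recruitment = 8
ES_Instrument calibration = 0; EF_Instrument calibration = 10
ES_Pilot data = 10; EF_Pilot data = 10+5 = 15
ES_Data collection = 10; EF_Data collection = 10+15 = 25
ES_Data cleaning = max(EF_Recruitment=8, EF_Pilot data=15, EF_Data collection=25) = 25; EF_Data cleaning = 25+15 = 40
Expected project duration μ = 40 hours. Critical path: Instrument calibration → Data collection → Data cleaning.

Backward pass:
LF_Data cleaning = 40; LS_Data cleaning = 40−15 = 25
LF_Data collection = LS_Data cleaning = 25; LS_Data collection = 25−15 = 10
LF_Pilot data = LS_Data cleaning = 25; LS_Pilot data = 25−5 = 20
LF_Instrument calibration = min(LS_Pilot data=20, LS_Data collection=10) = 10; LS_Instrument calibration = 10−10 = 0
LF_Recruitment = LS_Data cleaning = 25; LS_Recruitment = 25−8 = 17
Slack_Pilot data = LS_Pilot data − ES_Pilot data = 20 − 10 = 10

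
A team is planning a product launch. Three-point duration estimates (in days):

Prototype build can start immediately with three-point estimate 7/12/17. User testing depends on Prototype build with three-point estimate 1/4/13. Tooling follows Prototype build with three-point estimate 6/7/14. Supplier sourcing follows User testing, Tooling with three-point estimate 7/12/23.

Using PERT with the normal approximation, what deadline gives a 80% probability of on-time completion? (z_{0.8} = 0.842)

35.9 days

te_Prototype build = (7 + 4·12 + 17)/6 = 72/6 = 12; σ²_Prototype build = ((17−7)/6)² = 2.778
te_User testing = (1 + 4·4 + 13)/6 = 30/6 = 5; σ²_User testing = ((13−1)/6)² = 4.000
te_Tooling = (6 + 4·7 + 14)/6 = 48/6 = 8; σ²_Tooling = ((14−6)/6)² = 1.778
te_Supplier sourcing = (7 + 4·12 + 23)/6 = 78/6 = 13; σ²_Supplier sourcing = ((23−7)/6)² = 7.111

Forward pass:
ES_Prototype build = 0; EF_Prototype build = 12
ES_User testing = 12; EF_User testing = 12+5 = 17
ES_Tooling = 12; EF_Tooling = 12+8 = 20
ES_Supplier sourcing = max(EF_User testing=17, EF_Tooling=20) = 20; EF_Supplier sourcing = 20+13 = 33
Expected project duration μ = 33 days. Critical path: Prototype build → Tooling → Supplier sourcing.

Variance along critical path = 2.778 + 1.778 + 7.111 = 11.667; σ = 3.416 days.
D = μ + z·σ = 33 + 0.842·3.416 = 35.9 days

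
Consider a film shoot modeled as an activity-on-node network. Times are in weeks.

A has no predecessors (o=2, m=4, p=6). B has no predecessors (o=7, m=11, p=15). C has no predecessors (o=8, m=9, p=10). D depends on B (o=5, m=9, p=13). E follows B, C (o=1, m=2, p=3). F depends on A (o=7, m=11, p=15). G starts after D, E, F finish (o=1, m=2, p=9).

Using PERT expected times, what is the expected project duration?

23 weeks

te_A = (2 + 4·4 + 6)/6 = 24/6 = 4
te_B = (7 + 4·11 + 15)/6 = 66/6 = 11
te_C = (8 + 4·9 + 10)/6 = 54/6 = 9
te_D = (5 + 4·9 + 13)/6 = 54/6 = 9
te_E = (1 + 4·2 + 3)/6 = 12/6 = 2
te_F = (7 + 4·11 + 15)/6 = 66/6 = 11
te_G = (1 + 4·2 + 9)/6 = 18/6 = 3

Forward pass:
ES_A = 0; EF_A = 4
ES_B = 0; EF_B = 11
ES_C = 0; EF_C = 9
ES_D = 11; EF_D = 11+9 = 20
ES_E = max(EF_B=11, EF_C=9) = 11; EF_E = 11+2 = 13
ES_F = 4; EF_F = 4+11 = 15
ES_G = max(EF_D=20, EF_E=13, EF_F=15) = 20; EF_G = 20+3 = 23
Expected project duration μ = 23 weeks. Critical path: B → D → G.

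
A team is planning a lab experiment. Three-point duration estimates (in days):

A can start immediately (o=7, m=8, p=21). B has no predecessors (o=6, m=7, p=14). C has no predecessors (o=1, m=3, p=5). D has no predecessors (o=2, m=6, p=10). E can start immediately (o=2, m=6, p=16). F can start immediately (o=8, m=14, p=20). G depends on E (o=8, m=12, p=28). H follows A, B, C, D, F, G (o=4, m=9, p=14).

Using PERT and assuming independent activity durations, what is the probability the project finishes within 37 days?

0.944

te_A = (7 + 4·8 + 21)/6 = 60/6 = 10; σ²_A = ((21−7)/6)² = 5.444
te_B = (6 + 4·7 + 14)/6 = 48/6 = 8; σ²_B = ((14−6)/6)² = 1.778
te_C = (1 + 4·3 + 5)/6 = 18/6 = 3; σ²_C = ((5−1)/6)² = 0.444
te_D = (2 + 4·6 + 10)/6 = 36/6 = 6; σ²_D = ((10−2)/6)² = 1.778
te_E = (2 + 4·6 + 16)/6 = 42/6 = 7; σ²_E = ((16−2)/6)² = 5.444
te_F = (8 + 4·14 + 20)/6 = 84/6 = 14; σ²_F = ((20−8)/6)² = 4.000
te_G = (8 + 4·12 + 28)/6 = 84/6 = 14; σ²_G = ((28−8)/6)² = 11.111
te_H = (4 + 4·9 + 14)/6 = 54/6 = 9; σ²_H = ((14−4)/6)² = 2.778

Forward pass:
ES_A = 0; EF_A = 10
ES_B = 0; EF_B = 8
ES_C = 0; EF_C = 3
ES_D = 0; EF_D = 6
ES_E = 0; EF_E = 7
ES_F = 0; EF_F = 14
ES_G = 7; EF_G = 7+14 = 21
ES_H = max(EF_A=10, EF_B=8, EF_C=3, EF_D=6, EF_F=14, EF_G=21) = 21; EF_H = 21+9 = 30
Expected project duration μ = 30 days. Critical path: E → G → H.

Variance along critical path = 5.444 + 11.111 + 2.778 = 19.333; σ = √19.333 = 4.397 days.
Z = (37 − 30) / 4.397 = 1.592
P(T ≤ 37) = Φ(1.592) ≈ 0.944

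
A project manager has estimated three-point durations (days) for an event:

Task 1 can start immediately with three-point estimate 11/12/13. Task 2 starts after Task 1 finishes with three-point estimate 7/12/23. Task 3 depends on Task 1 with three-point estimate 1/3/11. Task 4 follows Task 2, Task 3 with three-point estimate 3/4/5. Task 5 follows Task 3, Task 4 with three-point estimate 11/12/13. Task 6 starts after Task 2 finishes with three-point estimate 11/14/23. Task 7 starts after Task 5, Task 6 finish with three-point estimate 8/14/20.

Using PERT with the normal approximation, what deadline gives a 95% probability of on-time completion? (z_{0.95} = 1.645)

60.6 days

te_Task 1 = (11 + 4·12 + 13)/6 = 72/6 = 12; σ²_Task 1 = ((13−11)/6)² = 0.111
te_Task 2 = (7 + 4·12 + 23)/6 = 78/6 = 13; σ²_Task 2 = ((23−7)/6)² = 7.111
te_Task 3 = (1 + 4·3 + 11)/6 = 24/6 = 4; σ²_Task 3 = ((11−1)/6)² = 2.778
te_Task 4 = (3 + 4·4 + 5)/6 = 24/6 = 4; σ²_Task 4 = ((5−3)/6)² = 0.111
te_Task 5 = (11 + 4·12 + 13)/6 = 72/6 = 12; σ²_Task 5 = ((13−11)/6)² = 0.111
te_Task 6 = (11 + 4·14 + 23)/6 = 90/6 = 15; σ²_Task 6 = ((23−11)/6)² = 4.000
te_Task 7 = (8 + 4·14 + 20)/6 = 84/6 = 14; σ²_Task 7 = ((20−8)/6)² = 4.000

Forward pass:
ES_Task 1 = 0; EF_Task 1 = 12
ES_Task 2 = 12; EF_Task 2 = 12+13 = 25
ES_Task 3 = 12; EF_Task 3 = 12+4 = 16
ES_Task 4 = max(EF_Task 2=25, EF_Task 3=16) = 25; EF_Task 4 = 25+4 = 29
ES_Task 5 = max(EF_Task 3=16, EF_Task 4=29) = 29; EF_Task 5 = 29+12 = 41
ES_Task 6 = 25; EF_Task 6 = 25+15 = 40
ES_Task 7 = max(EF_Task 5=41, EF_Task 6=40) = 41; EF_Task 7 = 41+14 = 55
Expected project duration μ = 55 days. Critical path: Task 1 → Task 2 → Task 4 → Task 5 → Task 7.

Variance along critical path = 0.111 + 7.111 + 0.111 + 0.111 + 4.000 = 11.444; σ = 3.383 days.
D = μ + z·σ = 55 + 1.645·3.383 = 60.6 days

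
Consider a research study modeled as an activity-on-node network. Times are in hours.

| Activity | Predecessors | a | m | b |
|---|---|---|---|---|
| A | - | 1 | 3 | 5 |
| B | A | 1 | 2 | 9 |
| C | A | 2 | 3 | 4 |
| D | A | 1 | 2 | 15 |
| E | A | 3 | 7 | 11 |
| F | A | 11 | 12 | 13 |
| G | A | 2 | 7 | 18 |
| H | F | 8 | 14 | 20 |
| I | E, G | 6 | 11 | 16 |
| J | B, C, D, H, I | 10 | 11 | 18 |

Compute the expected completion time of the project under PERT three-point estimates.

41 hours

te_A = (1 + 4·3 + 5)/6 = 18/6 = 3
te_B = (1 + 4·2 + 9)/6 = 18/6 = 3
te_C = (2 + 4·3 + 4)/6 = 18/6 = 3
te_D = (1 + 4·2 + 15)/6 = 24/6 = 4
te_E = (3 + 4·7 + 11)/6 = 42/6 = 7
te_F = (11 + 4·12 + 13)/6 = 72/6 = 12
te_G = (2 + 4·7 + 18)/6 = 48/6 = 8
te_H = (8 + 4·14 + 20)/6 = 84/6 = 14
te_I = (6 + 4·11 + 16)/6 = 66/6 = 11
te_J = (10 + 4·11 + 18)/6 = 72/6 = 12

Forward pass:
ES_A = 0; EF_A = 3
ES_B = 3; EF_B = 3+3 = 6
ES_C = 3; EF_C = 3+3 = 6
ES_D = 3; EF_D = 3+4 = 7
ES_E = 3; EF_E = 3+7 = 10
ES_F = 3; EF_F = 3+12 = 15
ES_G = 3; EF_G = 3+8 = 11
ES_H = 15; EF_H = 15+14 = 29
ES_I = max(EF_E=10, EF_G=11) = 11; EF_I = 11+11 = 22
ES_J = max(EF_B=6, EF_C=6, EF_D=7, EF_H=29, EF_I=22) = 29; EF_J = 29+12 = 41
Expected project duration μ = 41 hours. Critical path: A → F → H → J.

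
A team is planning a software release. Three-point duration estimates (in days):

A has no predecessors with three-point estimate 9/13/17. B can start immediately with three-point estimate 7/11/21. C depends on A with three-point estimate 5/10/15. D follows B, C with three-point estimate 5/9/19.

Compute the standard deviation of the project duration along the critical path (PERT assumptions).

te_A = (9 + 4·13 + 17)/6 = 78/6 = 13; σ²_A = ((17−9)/6)² = 1.778
te_B = (7 + 4·11 + 21)/6 = 72/6 = 12; σ²_B = ((21−7)/6)² = 5.444
te_C = (5 + 4·10 + 15)/6 = 60/6 = 10; σ²_C = ((15−5)/6)² = 2.778
te_D = (5 + 4·9 + 19)/6 = 60/6 = 10; σ²_D = ((19−5)/6)² = 5.444

Forward pass:
ES_A = 0; EF_A = 13
ES_B = 0; EF_B = 12
ES_C = 13; EF_C = 13+10 = 23
ES_D = max(EF_B=12, EF_C=23) = 23; EF_D = 23+10 = 33
Expected project duration μ = 33 days. Critical path: A → C → D.

Variance along critical path = 1.778 + 2.778 + 5.444 = 10.000
σ = √10.000 = 3.162 days

3.16 days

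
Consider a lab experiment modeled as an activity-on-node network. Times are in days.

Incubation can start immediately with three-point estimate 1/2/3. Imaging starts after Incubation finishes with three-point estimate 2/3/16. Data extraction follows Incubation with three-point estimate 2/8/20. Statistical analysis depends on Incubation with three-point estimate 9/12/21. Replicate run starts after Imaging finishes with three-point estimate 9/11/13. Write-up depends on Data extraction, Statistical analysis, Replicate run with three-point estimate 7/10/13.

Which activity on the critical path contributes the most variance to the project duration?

Imaging

te_Incubation = (1 + 4·2 + 3)/6 = 12/6 = 2; σ²_Incubation = ((3−1)/6)² = 0.111
te_Imaging = (2 + 4·3 + 16)/6 = 30/6 = 5; σ²_Imaging = ((16−2)/6)² = 5.444
te_Data extraction = (2 + 4·8 + 20)/6 = 54/6 = 9; σ²_Data extraction = ((20−2)/6)² = 9.000
te_Statistical analysis = (9 + 4·12 + 21)/6 = 78/6 = 13; σ²_Statistical analysis = ((21−9)/6)² = 4.000
te_Replicate run = (9 + 4·11 + 13)/6 = 66/6 = 11; σ²_Replicate run = ((13−9)/6)² = 0.444
te_Write-up = (7 + 4·10 + 13)/6 = 60/6 = 10; σ²_Write-up = ((13−7)/6)² = 1.000

Forward pass:
ES_Incubation = 0; EF_Incubation = 2
ES_Imaging = 2; EF_Imaging = 2+5 = 7
ES_Data extraction = 2; EF_Data extraction = 2+9 = 11
ES_Statistical analysis = 2; EF_Statistical analysis = 2+13 = 15
ES_Replicate run = 7; EF_Replicate run = 7+11 = 18
ES_Write-up = max(EF_Data extraction=11, EF_Statistical analysis=15, EF_Replicate run=18) = 18; EF_Write-up = 18+10 = 28
Expected project duration μ = 28 days. Critical path: Incubation → Imaging → Replicate run → Write-up.

Variances on critical path: σ²_Incubation=0.111, σ²_Imaging=5.444, σ²_Replicate run=0.444, σ²_Write-up=1.000.
Largest is σ²_Imaging = 5.444.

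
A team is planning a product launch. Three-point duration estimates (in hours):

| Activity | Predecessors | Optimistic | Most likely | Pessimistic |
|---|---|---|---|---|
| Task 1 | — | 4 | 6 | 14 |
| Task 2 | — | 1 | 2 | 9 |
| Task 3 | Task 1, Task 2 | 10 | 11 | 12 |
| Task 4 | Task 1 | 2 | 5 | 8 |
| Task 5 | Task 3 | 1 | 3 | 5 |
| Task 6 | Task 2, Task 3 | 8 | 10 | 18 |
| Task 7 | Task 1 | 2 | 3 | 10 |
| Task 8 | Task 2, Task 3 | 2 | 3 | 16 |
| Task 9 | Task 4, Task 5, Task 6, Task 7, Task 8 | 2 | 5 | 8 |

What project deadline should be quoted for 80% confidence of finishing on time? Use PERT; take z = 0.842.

36.2 hours

te_Task 1 = (4 + 4·6 + 14)/6 = 42/6 = 7; σ²_Task 1 = ((14−4)/6)² = 2.778
te_Task 2 = (1 + 4·2 + 9)/6 = 18/6 = 3; σ²_Task 2 = ((9−1)/6)² = 1.778
te_Task 3 = (10 + 4·11 + 12)/6 = 66/6 = 11; σ²_Task 3 = ((12−10)/6)² = 0.111
te_Task 4 = (2 + 4·5 + 8)/6 = 30/6 = 5; σ²_Task 4 = ((8−2)/6)² = 1.000
te_Task 5 = (1 + 4·3 + 5)/6 = 18/6 = 3; σ²_Task 5 = ((5−1)/6)² = 0.444
te_Task 6 = (8 + 4·10 + 18)/6 = 66/6 = 11; σ²_Task 6 = ((18−8)/6)² = 2.778
te_Task 7 = (2 + 4·3 + 10)/6 = 24/6 = 4; σ²_Task 7 = ((10−2)/6)² = 1.778
te_Task 8 = (2 + 4·3 + 16)/6 = 30/6 = 5; σ²_Task 8 = ((16−2)/6)² = 5.444
te_Task 9 = (2 + 4·5 + 8)/6 = 30/6 = 5; σ²_Task 9 = ((8−2)/6)² = 1.000

Forward pass:
ES_Task 1 = 0; EF_Task 1 = 7
ES_Task 2 = 0; EF_Task 2 = 3
ES_Task 3 = max(EF_Task 1=7, EF_Task 2=3) = 7; EF_Task 3 = 7+11 = 18
ES_Task 4 = 7; EF_Task 4 = 7+5 = 12
ES_Task 5 = 18; EF_Task 5 = 18+3 = 21
ES_Task 6 = max(EF_Task 2=3, EF_Task 3=18) = 18; EF_Task 6 = 18+11 = 29
ES_Task 7 = 7; EF_Task 7 = 7+4 = 11
ES_Task 8 = max(EF_Task 2=3, EF_Task 3=18) = 18; EF_Task 8 = 18+5 = 23
ES_Task 9 = max(EF_Task 4=12, EF_Task 5=21, EF_Task 6=29, EF_Task 7=11, EF_Task 8=23) = 29; EF_Task 9 = 29+5 = 34
Expected project duration μ = 34 hours. Critical path: Task 1 → Task 3 → Task 6 → Task 9.

Variance along critical path = 2.778 + 0.111 + 2.778 + 1.000 = 6.667; σ = 2.582 hours.
D = μ + z·σ = 34 + 0.842·2.582 = 36.2 hours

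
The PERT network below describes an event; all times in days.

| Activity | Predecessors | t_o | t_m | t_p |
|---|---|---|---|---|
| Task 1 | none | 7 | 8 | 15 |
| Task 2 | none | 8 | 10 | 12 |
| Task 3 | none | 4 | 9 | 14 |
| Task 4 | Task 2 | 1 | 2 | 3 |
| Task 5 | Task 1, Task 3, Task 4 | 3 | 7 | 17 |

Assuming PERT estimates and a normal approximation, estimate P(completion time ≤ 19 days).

0.342

te_Task 1 = (7 + 4·8 + 15)/6 = 54/6 = 9; σ²_Task 1 = ((15−7)/6)² = 1.778
te_Task 2 = (8 + 4·10 + 12)/6 = 60/6 = 10; σ²_Task 2 = ((12−8)/6)² = 0.444
te_Task 3 = (4 + 4·9 + 14)/6 = 54/6 = 9; σ²_Task 3 = ((14−4)/6)² = 2.778
te_Task 4 = (1 + 4·2 + 3)/6 = 12/6 = 2; σ²_Task 4 = ((3−1)/6)² = 0.111
te_Task 5 = (3 + 4·7 + 17)/6 = 48/6 = 8; σ²_Task 5 = ((17−3)/6)² = 5.444

Forward pass:
ES_Task 1 = 0; EF_Task 1 = 9
ES_Task 2 = 0; EF_Task 2 = 10
ES_Task 3 = 0; EF_Task 3 = 9
ES_Task 4 = 10; EF_Task 4 = 10+2 = 12
ES_Task 5 = max(EF_Task 1=9, EF_Task 3=9, EF_Task 4=12) = 12; EF_Task 5 = 12+8 = 20
Expected project duration μ = 20 days. Critical path: Task 2 → Task 4 → Task 5.

Variance along critical path = 0.444 + 0.111 + 5.444 = 6.000; σ = √6.000 = 2.449 days.
Z = (19 − 20) / 2.449 = -0.408
P(T ≤ 19) = Φ(-0.408) ≈ 0.342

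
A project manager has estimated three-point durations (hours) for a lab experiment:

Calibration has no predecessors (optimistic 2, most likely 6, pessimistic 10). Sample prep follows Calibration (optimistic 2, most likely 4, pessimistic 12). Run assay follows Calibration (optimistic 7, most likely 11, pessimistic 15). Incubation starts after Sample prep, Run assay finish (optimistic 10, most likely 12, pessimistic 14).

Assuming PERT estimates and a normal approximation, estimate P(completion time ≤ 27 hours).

te_Calibration = (2 + 4·6 + 10)/6 = 36/6 = 6; σ²_Calibration = ((10−2)/6)² = 1.778
te_Sample prep = (2 + 4·4 + 12)/6 = 30/6 = 5; σ²_Sample prep = ((12−2)/6)² = 2.778
te_Run assay = (7 + 4·11 + 15)/6 = 66/6 = 11; σ²_Run assay = ((15−7)/6)² = 1.778
te_Incubation = (10 + 4·12 + 14)/6 = 72/6 = 12; σ²_Incubation = ((14−10)/6)² = 0.444

Forward pass:
ES_Calibration = 0; EF_Calibration = 6
ES_Sample prep = 6; EF_Sample prep = 6+5 = 11
ES_Run assay = 6; EF_Run assay = 6+11 = 17
ES_Incubation = max(EF_Sample prep=11, EF_Run assay=17) = 17; EF_Incubation = 17+12 = 29
Expected project duration μ = 29 hours. Critical path: Calibration → Run assay → Incubation.

Variance along critical path = 1.778 + 1.778 + 0.444 = 4.000; σ = √4.000 = 2.000 hours.
Z = (27 − 29) / 2.000 = -1.000
P(T ≤ 27) = Φ(-1.000) ≈ 0.159

0.159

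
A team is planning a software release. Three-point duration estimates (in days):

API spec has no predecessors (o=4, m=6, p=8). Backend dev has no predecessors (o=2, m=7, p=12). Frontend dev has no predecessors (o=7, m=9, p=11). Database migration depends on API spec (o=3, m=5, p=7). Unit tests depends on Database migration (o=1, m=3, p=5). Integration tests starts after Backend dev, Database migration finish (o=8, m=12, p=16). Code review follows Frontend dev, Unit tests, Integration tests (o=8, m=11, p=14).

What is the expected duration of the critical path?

34 days

te_API spec = (4 + 4·6 + 8)/6 = 36/6 = 6
te_Backend dev = (2 + 4·7 + 12)/6 = 42/6 = 7
te_Frontend dev = (7 + 4·9 + 11)/6 = 54/6 = 9
te_Database migration = (3 + 4·5 + 7)/6 = 30/6 = 5
te_Unit tests = (1 + 4·3 + 5)/6 = 18/6 = 3
te_Integration tests = (8 + 4·12 + 16)/6 = 72/6 = 12
te_Code review = (8 + 4·11 + 14)/6 = 66/6 = 11

Forward pass:
ES_API spec = 0; EF_API spec = 6
ES_Backend dev = 0; EF_Backend dev = 7
ES_Frontend dev = 0; EF_Frontend dev = 9
ES_Database migration = 6; EF_Database migration = 6+5 = 11
ES_Unit tests = 11; EF_Unit tests = 11+3 = 14
ES_Integration tests = max(EF_Backend dev=7, EF_Database migration=11) = 11; EF_Integration tests = 11+12 = 23
ES_Code review = max(EF_Frontend dev=9, EF_Unit tests=14, EF_Integration tests=23) = 23; EF_Code review = 23+11 = 34
Expected project duration μ = 34 days. Critical path: API spec → Database migration → Integration tests → Code review.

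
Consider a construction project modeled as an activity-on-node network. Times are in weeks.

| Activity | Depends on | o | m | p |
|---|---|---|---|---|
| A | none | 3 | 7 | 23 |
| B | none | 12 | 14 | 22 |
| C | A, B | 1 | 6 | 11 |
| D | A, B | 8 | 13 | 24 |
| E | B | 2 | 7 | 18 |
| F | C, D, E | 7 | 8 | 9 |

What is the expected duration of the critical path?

37 weeks

te_A = (3 + 4·7 + 23)/6 = 54/6 = 9
te_B = (12 + 4·14 + 22)/6 = 90/6 = 15
te_C = (1 + 4·6 + 11)/6 = 36/6 = 6
te_D = (8 + 4·13 + 24)/6 = 84/6 = 14
te_E = (2 + 4·7 + 18)/6 = 48/6 = 8
te_F = (7 + 4·8 + 9)/6 = 48/6 = 8

Forward pass:
ES_A = 0; EF_A = 9
ES_B = 0; EF_B = 15
ES_C = max(EF_A=9, EF_B=15) = 15; EF_C = 15+6 = 21
ES_D = max(EF_A=9, EF_B=15) = 15; EF_D = 15+14 = 29
ES_E = 15; EF_E = 15+8 = 23
ES_F = max(EF_C=21, EF_D=29, EF_E=23) = 29; EF_F = 29+8 = 37
Expected project duration μ = 37 weeks. Critical path: B → D → F.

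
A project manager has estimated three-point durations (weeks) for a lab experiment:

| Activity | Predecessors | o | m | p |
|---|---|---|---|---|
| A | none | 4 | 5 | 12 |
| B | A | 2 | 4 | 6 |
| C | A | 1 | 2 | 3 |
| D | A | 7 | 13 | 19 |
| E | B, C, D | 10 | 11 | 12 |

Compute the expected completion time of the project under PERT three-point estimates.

30 weeks

te_A = (4 + 4·5 + 12)/6 = 36/6 = 6
te_B = (2 + 4·4 + 6)/6 = 24/6 = 4
te_C = (1 + 4·2 + 3)/6 = 12/6 = 2
te_D = (7 + 4·13 + 19)/6 = 78/6 = 13
te_E = (10 + 4·11 + 12)/6 = 66/6 = 11

Forward pass:
ES_A = 0; EF_A = 6
ES_B = 6; EF_B = 6+4 = 10
ES_C = 6; EF_C = 6+2 = 8
ES_D = 6; EF_D = 6+13 = 19
ES_E = max(EF_B=10, EF_C=8, EF_D=19) = 19; EF_E = 19+11 = 30
Expected project duration μ = 30 weeks. Critical path: A → D → E.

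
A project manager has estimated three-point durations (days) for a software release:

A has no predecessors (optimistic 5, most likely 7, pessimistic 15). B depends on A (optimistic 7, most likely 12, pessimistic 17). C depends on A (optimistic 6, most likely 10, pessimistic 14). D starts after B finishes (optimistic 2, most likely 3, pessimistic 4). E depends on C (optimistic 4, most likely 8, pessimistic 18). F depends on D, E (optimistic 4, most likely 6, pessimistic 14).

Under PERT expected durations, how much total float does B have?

4 days

te_A = (5 + 4·7 + 15)/6 = 48/6 = 8
te_B = (7 + 4·12 + 17)/6 = 72/6 = 12
te_C = (6 + 4·10 + 14)/6 = 60/6 = 10
te_D = (2 + 4·3 + 4)/6 = 18/6 = 3
te_E = (4 + 4·8 + 18)/6 = 54/6 = 9
te_F = (4 + 4·6 + 14)/6 = 42/6 = 7

Forward pass:
ES_A = 0; EF_A = 8
ES_B = 8; EF_B = 8+12 = 20
ES_C = 8; EF_C = 8+10 = 18
ES_D = 20; EF_D = 20+3 = 23
ES_E = 18; EF_E = 18+9 = 27
ES_F = max(EF_D=23, EF_E=27) = 27; EF_F = 27+7 = 34
Expected project duration μ = 34 days. Critical path: A → C → E → F.

Backward pass:
LF_F = 34; LS_F = 34−7 = 27
LF_E = LS_F = 27; LS_E = 27−9 = 18
LF_D = LS_F = 27; LS_D = 27−3 = 24
LF_C = LS_E = 18; LS_C = 18−10 = 8
LF_B = LS_D = 24; LS_B = 24−12 = 12
LF_A = min(LS_B=12, LS_C=8) = 8; LS_A = 8−8 = 0
Slack_B = LS_B − ES_B = 12 − 8 = 4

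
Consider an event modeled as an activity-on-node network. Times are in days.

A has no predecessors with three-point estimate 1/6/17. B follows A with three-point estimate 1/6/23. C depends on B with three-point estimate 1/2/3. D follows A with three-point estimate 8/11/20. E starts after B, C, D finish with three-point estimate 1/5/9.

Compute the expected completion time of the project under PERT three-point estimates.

24 days

te_A = (1 + 4·6 + 17)/6 = 42/6 = 7
te_B = (1 + 4·6 + 23)/6 = 48/6 = 8
te_C = (1 + 4·2 + 3)/6 = 12/6 = 2
te_D = (8 + 4·11 + 20)/6 = 72/6 = 12
te_E = (1 + 4·5 + 9)/6 = 30/6 = 5

Forward pass:
ES_A = 0; EF_A = 7
ES_B = 7; EF_B = 7+8 = 15
ES_C = 15; EF_C = 15+2 = 17
ES_D = 7; EF_D = 7+12 = 19
ES_E = max(EF_B=15, EF_C=17, EF_D=19) = 19; EF_E = 19+5 = 24
Expected project duration μ = 24 days. Critical path: A → D → E.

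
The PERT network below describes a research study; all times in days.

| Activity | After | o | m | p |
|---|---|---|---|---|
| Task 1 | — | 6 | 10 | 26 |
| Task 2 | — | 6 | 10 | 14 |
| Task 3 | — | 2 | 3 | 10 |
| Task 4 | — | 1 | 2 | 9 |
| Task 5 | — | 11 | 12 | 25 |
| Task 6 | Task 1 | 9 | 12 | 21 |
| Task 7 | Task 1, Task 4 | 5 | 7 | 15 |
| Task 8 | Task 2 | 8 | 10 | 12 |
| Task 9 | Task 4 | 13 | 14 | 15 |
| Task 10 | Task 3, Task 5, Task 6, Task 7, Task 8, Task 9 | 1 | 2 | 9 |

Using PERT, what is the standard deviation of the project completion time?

te_Task 1 = (6 + 4·10 + 26)/6 = 72/6 = 12; σ²_Task 1 = ((26−6)/6)² = 11.111
te_Task 2 = (6 + 4·10 + 14)/6 = 60/6 = 10; σ²_Task 2 = ((14−6)/6)² = 1.778
te_Task 3 = (2 + 4·3 + 10)/6 = 24/6 = 4; σ²_Task 3 = ((10−2)/6)² = 1.778
te_Task 4 = (1 + 4·2 + 9)/6 = 18/6 = 3; σ²_Task 4 = ((9−1)/6)² = 1.778
te_Task 5 = (11 + 4·12 + 25)/6 = 84/6 = 14; σ²_Task 5 = ((25−11)/6)² = 5.444
te_Task 6 = (9 + 4·12 + 21)/6 = 78/6 = 13; σ²_Task 6 = ((21−9)/6)² = 4.000
te_Task 7 = (5 + 4·7 + 15)/6 = 48/6 = 8; σ²_Task 7 = ((15−5)/6)² = 2.778
te_Task 8 = (8 + 4·10 + 12)/6 = 60/6 = 10; σ²_Task 8 = ((12−8)/6)² = 0.444
te_Task 9 = (13 + 4·14 + 15)/6 = 84/6 = 14; σ²_Task 9 = ((15−13)/6)² = 0.111
te_Task 10 = (1 + 4·2 + 9)/6 = 18/6 = 3; σ²_Task 10 = ((9−1)/6)² = 1.778

Forward pass:
ES_Task 1 = 0; EF_Task 1 = 12
ES_Task 2 = 0; EF_Task 2 = 10
ES_Task 3 = 0; EF_Task 3 = 4
ES_Task 4 = 0; EF_Task 4 = 3
ES_Task 5 = 0; EF_Task 5 = 14
ES_Task 6 = 12; EF_Task 6 = 12+13 = 25
ES_Task 7 = max(EF_Task 1=12, EF_Task 4=3) = 12; EF_Task 7 = 12+8 = 20
ES_Task 8 = 10; EF_Task 8 = 10+10 = 20
ES_Task 9 = 3; EF_Task 9 = 3+14 = 17
ES_Task 10 = max(EF_Task 3=4, EF_Task 5=14, EF_Task 6=25, EF_Task 7=20, EF_Task 8=20, EF_Task 9=17) = 25; EF_Task 10 = 25+3 = 28
Expected project duration μ = 28 days. Critical path: Task 1 → Task 6 → Task 10.

Variance along critical path = 11.111 + 4.000 + 1.778 = 16.889
σ = √16.889 = 4.110 days

4.11 days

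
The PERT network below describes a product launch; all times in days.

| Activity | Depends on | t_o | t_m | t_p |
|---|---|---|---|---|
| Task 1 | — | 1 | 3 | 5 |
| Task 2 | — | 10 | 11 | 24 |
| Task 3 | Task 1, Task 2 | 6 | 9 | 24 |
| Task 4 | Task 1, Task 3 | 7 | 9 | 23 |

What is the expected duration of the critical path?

35 days

te_Task 1 = (1 + 4·3 + 5)/6 = 18/6 = 3
te_Task 2 = (10 + 4·11 + 24)/6 = 78/6 = 13
te_Task 3 = (6 + 4·9 + 24)/6 = 66/6 = 11
te_Task 4 = (7 + 4·9 + 23)/6 = 66/6 = 11

Forward pass:
ES_Task 1 = 0; EF_Task 1 = 3
ES_Task 2 = 0; EF_Task 2 = 13
ES_Task 3 = max(EF_Task 1=3, EF_Task 2=13) = 13; EF_Task 3 = 13+11 = 24
ES_Task 4 = max(EF_Task 1=3, EF_Task 3=24) = 24; EF_Task 4 = 24+11 = 35
Expected project duration μ = 35 days. Critical path: Task 2 → Task 3 → Task 4.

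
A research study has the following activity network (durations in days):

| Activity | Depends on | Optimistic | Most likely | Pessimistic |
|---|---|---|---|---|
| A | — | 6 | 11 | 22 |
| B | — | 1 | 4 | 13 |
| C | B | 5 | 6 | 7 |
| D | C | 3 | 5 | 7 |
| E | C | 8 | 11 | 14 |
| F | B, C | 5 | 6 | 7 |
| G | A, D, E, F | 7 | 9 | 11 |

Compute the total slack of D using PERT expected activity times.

6 days

te_A = (6 + 4·11 + 22)/6 = 72/6 = 12
te_B = (1 + 4·4 + 13)/6 = 30/6 = 5
te_C = (5 + 4·6 + 7)/6 = 36/6 = 6
te_D = (3 + 4·5 + 7)/6 = 30/6 = 5
te_E = (8 + 4·11 + 14)/6 = 66/6 = 11
te_F = (5 + 4·6 + 7)/6 = 36/6 = 6
te_G = (7 + 4·9 + 11)/6 = 54/6 = 9

Forward pass:
ES_A = 0; EF_A = 12
ES_B = 0; EF_B = 5
ES_C = 5; EF_C = 5+6 = 11
ES_D = 11; EF_D = 11+5 = 16
ES_E = 11; EF_E = 11+11 = 22
ES_F = max(EF_B=5, EF_C=11) = 11; EF_F = 11+6 = 17
ES_G = max(EF_A=12, EF_D=16, EF_E=22, EF_F=17) = 22; EF_G = 22+9 = 31
Expected project duration μ = 31 days. Critical path: B → C → E → G.

Backward pass:
LF_G = 31; LS_G = 31−9 = 22
LF_F = LS_G = 22; LS_F = 22−6 = 16
LF_E = LS_G = 22; LS_E = 22−11 = 11
LF_D = LS_G = 22; LS_D = 22−5 = 17
LF_C = min(LS_D=17, LS_E=11, LS_F=16) = 11; LS_C = 11−6 = 5
LF_B = min(LS_C=5, LS_F=16) = 5; LS_B = 5−5 = 0
LF_A = LS_G = 22; LS_A = 22−12 = 10
Slack_D = LS_D − ES_D = 17 − 11 = 6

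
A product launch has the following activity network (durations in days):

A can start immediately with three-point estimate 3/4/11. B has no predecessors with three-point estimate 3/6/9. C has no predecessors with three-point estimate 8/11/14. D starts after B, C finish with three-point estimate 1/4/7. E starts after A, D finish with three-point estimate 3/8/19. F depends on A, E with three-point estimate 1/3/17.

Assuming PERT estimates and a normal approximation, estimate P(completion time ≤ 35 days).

te_A = (3 + 4·4 + 11)/6 = 30/6 = 5; σ²_A = ((11−3)/6)² = 1.778
te_B = (3 + 4·6 + 9)/6 = 36/6 = 6; σ²_B = ((9−3)/6)² = 1.000
te_C = (8 + 4·11 + 14)/6 = 66/6 = 11; σ²_C = ((14−8)/6)² = 1.000
te_D = (1 + 4·4 + 7)/6 = 24/6 = 4; σ²_D = ((7−1)/6)² = 1.000
te_E = (3 + 4·8 + 19)/6 = 54/6 = 9; σ²_E = ((19−3)/6)² = 7.111
te_F = (1 + 4·3 + 17)/6 = 30/6 = 5; σ²_F = ((17−1)/6)² = 7.111

Forward pass:
ES_A = 0; EF_A = 5
ES_B = 0; EF_B = 6
ES_C = 0; EF_C = 11
ES_D = max(EF_B=6, EF_C=11) = 11; EF_D = 11+4 = 15
ES_E = max(EF_A=5, EF_D=15) = 15; EF_E = 15+9 = 24
ES_F = max(EF_A=5, EF_E=24) = 24; EF_F = 24+5 = 29
Expected project duration μ = 29 days. Critical path: C → D → E → F.

Variance along critical path = 1.000 + 1.000 + 7.111 + 7.111 = 16.222; σ = √16.222 = 4.028 days.
Z = (35 − 29) / 4.028 = 1.490
P(T ≤ 35) = Φ(1.490) ≈ 0.932

0.932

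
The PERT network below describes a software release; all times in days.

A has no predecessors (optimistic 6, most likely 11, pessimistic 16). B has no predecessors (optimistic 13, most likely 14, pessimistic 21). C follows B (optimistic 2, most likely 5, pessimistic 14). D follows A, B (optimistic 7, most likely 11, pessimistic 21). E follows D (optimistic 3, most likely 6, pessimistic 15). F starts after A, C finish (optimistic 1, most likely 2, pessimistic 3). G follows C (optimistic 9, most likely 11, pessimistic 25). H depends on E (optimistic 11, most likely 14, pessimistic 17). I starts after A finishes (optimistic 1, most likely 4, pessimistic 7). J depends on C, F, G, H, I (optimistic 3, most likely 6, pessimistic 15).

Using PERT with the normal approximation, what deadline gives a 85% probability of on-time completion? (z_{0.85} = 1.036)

te_A = (6 + 4·11 + 16)/6 = 66/6 = 11; σ²_A = ((16−6)/6)² = 2.778
te_B = (13 + 4·14 + 21)/6 = 90/6 = 15; σ²_B = ((21−13)/6)² = 1.778
te_C = (2 + 4·5 + 14)/6 = 36/6 = 6; σ²_C = ((14−2)/6)² = 4.000
te_D = (7 + 4·11 + 21)/6 = 72/6 = 12; σ²_D = ((21−7)/6)² = 5.444
te_E = (3 + 4·6 + 15)/6 = 42/6 = 7; σ²_E = ((15−3)/6)² = 4.000
te_F = (1 + 4·2 + 3)/6 = 12/6 = 2; σ²_F = ((3−1)/6)² = 0.111
te_G = (9 + 4·11 + 25)/6 = 78/6 = 13; σ²_G = ((25−9)/6)² = 7.111
te_H = (11 + 4·14 + 17)/6 = 84/6 = 14; σ²_H = ((17−11)/6)² = 1.000
te_I = (1 + 4·4 + 7)/6 = 24/6 = 4; σ²_I = ((7−1)/6)² = 1.000
te_J = (3 + 4·6 + 15)/6 = 42/6 = 7; σ²_J = ((15−3)/6)² = 4.000

Forward pass:
ES_A = 0; EF_A = 11
ES_B = 0; EF_B = 15
ES_C = 15; EF_C = 15+6 = 21
ES_D = max(EF_A=11, EF_B=15) = 15; EF_D = 15+12 = 27
ES_E = 27; EF_E = 27+7 = 34
ES_F = max(EF_A=11, EF_C=21) = 21; EF_F = 21+2 = 23
ES_G = 21; EF_G = 21+13 = 34
ES_H = 34; EF_H = 34+14 = 48
ES_I = 11; EF_I = 11+4 = 15
ES_J = max(EF_C=21, EF_F=23, EF_G=34, EF_H=48, EF_I=15) = 48; EF_J = 48+7 = 55
Expected project duration μ = 55 days. Critical path: B → D → E → H → J.

Variance along critical path = 1.778 + 5.444 + 4.000 + 1.000 + 4.000 = 16.222; σ = 4.028 days.
D = μ + z·σ = 55 + 1.036·4.028 = 59.2 days

59.2 days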